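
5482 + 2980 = 8462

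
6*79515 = 477090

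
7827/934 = 8 + 355/934 = 8.38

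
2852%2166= 686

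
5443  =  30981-25538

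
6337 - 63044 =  - 56707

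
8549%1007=493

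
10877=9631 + 1246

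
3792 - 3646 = 146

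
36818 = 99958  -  63140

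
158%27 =23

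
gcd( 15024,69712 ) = 16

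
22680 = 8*2835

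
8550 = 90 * 95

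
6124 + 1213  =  7337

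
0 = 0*54277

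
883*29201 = 25784483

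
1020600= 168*6075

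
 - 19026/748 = - 9513/374 = - 25.44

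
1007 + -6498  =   - 5491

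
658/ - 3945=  - 1+3287/3945 = - 0.17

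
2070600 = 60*34510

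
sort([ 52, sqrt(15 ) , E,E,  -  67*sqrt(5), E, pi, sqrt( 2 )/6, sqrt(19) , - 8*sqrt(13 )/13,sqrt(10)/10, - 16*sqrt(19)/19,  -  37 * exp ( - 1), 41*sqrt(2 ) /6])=[ -67*sqrt( 5 ), - 37*exp( - 1), -16 * sqrt( 19)/19, - 8 *sqrt(13)/13, sqrt ( 2 )/6,sqrt( 10)/10,E, E,E, pi, sqrt ( 15 ),sqrt(19) , 41*sqrt(2) /6, 52]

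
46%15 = 1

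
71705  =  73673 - 1968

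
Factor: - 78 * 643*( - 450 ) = 2^2*3^3*5^2*13^1*643^1 = 22569300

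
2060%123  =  92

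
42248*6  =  253488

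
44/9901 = 44/9901 = 0.00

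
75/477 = 25/159 = 0.16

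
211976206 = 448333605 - 236357399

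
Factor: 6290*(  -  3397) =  - 21367130 =- 2^1*5^1*17^1*37^1*43^1*79^1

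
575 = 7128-6553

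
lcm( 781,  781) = 781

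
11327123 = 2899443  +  8427680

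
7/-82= -7/82 = - 0.09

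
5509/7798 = 787/1114 = 0.71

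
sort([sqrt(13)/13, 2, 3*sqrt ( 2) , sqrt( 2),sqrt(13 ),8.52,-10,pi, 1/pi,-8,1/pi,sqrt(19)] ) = [-10, - 8,sqrt( 13) /13,1/pi,1/pi,sqrt(2),2,pi, sqrt( 13),3*sqrt( 2), sqrt ( 19),8.52 ] 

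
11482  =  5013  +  6469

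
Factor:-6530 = -2^1*5^1*653^1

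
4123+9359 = 13482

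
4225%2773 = 1452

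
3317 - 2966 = 351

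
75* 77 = 5775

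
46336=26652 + 19684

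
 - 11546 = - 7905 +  - 3641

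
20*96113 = 1922260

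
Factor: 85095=3^2*5^1 * 31^1*61^1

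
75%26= 23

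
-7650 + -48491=-56141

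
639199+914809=1554008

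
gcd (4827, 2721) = 3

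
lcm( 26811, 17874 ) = 53622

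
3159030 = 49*64470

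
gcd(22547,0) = 22547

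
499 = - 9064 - -9563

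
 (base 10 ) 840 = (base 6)3520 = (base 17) 2F7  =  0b1101001000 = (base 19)264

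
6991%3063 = 865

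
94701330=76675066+18026264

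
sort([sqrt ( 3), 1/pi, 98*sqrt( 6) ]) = [1/pi, sqrt ( 3) , 98 * sqrt( 6) ]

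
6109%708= 445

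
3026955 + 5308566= 8335521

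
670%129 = 25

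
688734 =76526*9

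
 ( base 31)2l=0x53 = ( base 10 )83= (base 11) 76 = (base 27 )32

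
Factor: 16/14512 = 1/907 = 907^( - 1)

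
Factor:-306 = -2^1*3^2*17^1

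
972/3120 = 81/260 = 0.31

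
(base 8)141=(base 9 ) 117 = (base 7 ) 166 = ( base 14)6D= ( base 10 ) 97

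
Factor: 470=2^1*5^1*47^1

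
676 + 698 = 1374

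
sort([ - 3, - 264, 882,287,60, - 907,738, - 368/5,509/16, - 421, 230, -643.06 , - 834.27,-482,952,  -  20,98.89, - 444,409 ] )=[ - 907,  -  834.27, - 643.06, - 482, - 444, - 421, - 264, - 368/5, - 20, - 3,509/16,60,  98.89, 230, 287,409,738 , 882,  952]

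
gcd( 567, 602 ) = 7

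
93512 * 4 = 374048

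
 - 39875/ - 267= 39875/267 = 149.34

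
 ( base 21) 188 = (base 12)435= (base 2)1001101001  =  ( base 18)1g5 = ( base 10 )617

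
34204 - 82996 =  -48792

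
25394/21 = 1209  +  5/21 = 1209.24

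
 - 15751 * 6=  - 94506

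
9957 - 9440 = 517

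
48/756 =4/63 = 0.06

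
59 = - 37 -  - 96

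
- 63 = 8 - 71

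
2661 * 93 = 247473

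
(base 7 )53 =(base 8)46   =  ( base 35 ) 13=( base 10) 38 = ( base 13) 2C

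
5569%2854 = 2715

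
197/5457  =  197/5457 = 0.04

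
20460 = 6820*3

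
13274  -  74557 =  - 61283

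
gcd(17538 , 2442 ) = 222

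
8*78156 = 625248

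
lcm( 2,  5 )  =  10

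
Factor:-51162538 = -2^1*7^1*3654467^1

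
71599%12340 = 9899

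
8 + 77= 85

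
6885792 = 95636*72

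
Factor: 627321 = 3^1*67^1*3121^1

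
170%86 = 84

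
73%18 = 1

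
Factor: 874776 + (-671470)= 203306 = 2^1 * 101653^1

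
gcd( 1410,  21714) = 282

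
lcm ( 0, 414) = 0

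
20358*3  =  61074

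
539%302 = 237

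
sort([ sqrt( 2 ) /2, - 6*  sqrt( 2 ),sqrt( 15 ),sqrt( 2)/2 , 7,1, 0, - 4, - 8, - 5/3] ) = [ - 6*sqrt( 2 ), - 8, - 4 , - 5/3,0, sqrt(2)/2,sqrt( 2) /2,1,sqrt( 15),  7 ] 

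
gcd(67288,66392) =8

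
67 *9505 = 636835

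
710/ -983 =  -1 + 273/983 = - 0.72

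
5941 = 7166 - 1225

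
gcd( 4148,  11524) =4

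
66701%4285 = 2426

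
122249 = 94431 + 27818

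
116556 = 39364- - 77192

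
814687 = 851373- 36686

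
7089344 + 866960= 7956304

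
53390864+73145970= 126536834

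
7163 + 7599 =14762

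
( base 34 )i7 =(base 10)619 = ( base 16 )26b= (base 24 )11j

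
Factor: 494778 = 2^1*3^1*82463^1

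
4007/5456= 4007/5456 = 0.73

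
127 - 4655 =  - 4528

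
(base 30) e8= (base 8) 654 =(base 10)428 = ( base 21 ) k8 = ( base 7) 1151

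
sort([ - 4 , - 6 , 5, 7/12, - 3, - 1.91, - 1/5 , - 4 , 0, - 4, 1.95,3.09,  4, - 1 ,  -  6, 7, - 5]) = [ - 6, - 6, - 5, - 4,-4, - 4, - 3, - 1.91, - 1, - 1/5,0, 7/12, 1.95, 3.09, 4,5, 7] 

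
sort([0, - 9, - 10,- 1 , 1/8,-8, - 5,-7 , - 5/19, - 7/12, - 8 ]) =[ - 10,-9, - 8, - 8, - 7, - 5, - 1, - 7/12, - 5/19,0, 1/8 ]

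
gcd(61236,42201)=81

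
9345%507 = 219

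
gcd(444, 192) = 12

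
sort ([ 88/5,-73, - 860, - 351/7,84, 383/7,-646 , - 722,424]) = [ - 860,-722,-646, - 73,  -  351/7, 88/5, 383/7, 84,424 ] 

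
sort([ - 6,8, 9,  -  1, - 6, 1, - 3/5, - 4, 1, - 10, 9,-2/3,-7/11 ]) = [ - 10, - 6, - 6,-4 ,-1,-2/3,-7/11,-3/5,1,  1, 8, 9,  9]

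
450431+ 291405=741836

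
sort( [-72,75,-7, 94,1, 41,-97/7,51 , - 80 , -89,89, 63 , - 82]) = [ - 89,-82,- 80 ,-72, - 97/7, - 7,1,41,51,63,75,89, 94] 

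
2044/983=2044/983 = 2.08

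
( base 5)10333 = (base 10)718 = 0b1011001110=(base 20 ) 1FI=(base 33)LP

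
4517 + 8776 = 13293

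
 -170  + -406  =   - 576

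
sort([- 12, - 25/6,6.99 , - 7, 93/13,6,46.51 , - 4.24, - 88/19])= [ - 12 , - 7, - 88/19, - 4.24, - 25/6,6,6.99,93/13,46.51] 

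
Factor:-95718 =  - 2^1*3^1*7^1*43^1*53^1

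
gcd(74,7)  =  1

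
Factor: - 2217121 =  - 1489^2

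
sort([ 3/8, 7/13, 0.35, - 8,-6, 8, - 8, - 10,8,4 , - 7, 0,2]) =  [ - 10, -8, - 8, - 7,-6,0,0.35, 3/8,7/13,2,4,8,  8] 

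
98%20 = 18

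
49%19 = 11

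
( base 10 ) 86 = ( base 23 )3h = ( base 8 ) 126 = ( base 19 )4A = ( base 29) 2s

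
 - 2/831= - 2/831 = -0.00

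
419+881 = 1300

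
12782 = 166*77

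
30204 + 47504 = 77708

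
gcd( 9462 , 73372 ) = 166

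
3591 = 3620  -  29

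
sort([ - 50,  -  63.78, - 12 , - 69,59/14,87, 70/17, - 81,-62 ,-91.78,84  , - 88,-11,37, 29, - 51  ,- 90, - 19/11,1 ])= [  -  91.78, -90, - 88,-81, - 69, - 63.78, - 62 ,- 51, - 50, - 12, - 11, - 19/11, 1, 70/17,59/14 , 29 , 37,84, 87]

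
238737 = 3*79579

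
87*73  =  6351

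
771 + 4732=5503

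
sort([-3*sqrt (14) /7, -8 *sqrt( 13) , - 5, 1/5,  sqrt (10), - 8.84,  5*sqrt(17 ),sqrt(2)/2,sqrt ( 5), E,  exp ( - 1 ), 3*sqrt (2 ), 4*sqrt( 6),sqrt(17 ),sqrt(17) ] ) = [ - 8 *sqrt( 13 ), - 8.84, - 5, -3*sqrt( 14 )/7, 1/5, exp( - 1 ),sqrt(2)/2, sqrt( 5 ),E, sqrt( 10 ),  sqrt(17),  sqrt( 17),3*sqrt( 2),4*sqrt( 6), 5*sqrt( 17 )]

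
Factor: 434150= 2^1*5^2*19^1 *457^1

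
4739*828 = 3923892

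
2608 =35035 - 32427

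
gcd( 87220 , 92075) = 5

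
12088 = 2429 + 9659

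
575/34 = 16 + 31/34 = 16.91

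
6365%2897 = 571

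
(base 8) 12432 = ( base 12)3162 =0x151a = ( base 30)602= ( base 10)5402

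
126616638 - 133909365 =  - 7292727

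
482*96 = 46272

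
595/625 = 119/125   =  0.95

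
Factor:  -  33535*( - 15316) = 513622060  =  2^2*5^1*7^1*19^1 * 353^1 *547^1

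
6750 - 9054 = -2304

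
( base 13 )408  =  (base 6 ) 3100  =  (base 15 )309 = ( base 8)1254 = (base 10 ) 684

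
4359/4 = 4359/4 = 1089.75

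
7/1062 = 7/1062 = 0.01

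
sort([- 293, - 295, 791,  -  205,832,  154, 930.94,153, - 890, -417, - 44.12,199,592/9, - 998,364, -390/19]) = [-998, - 890, - 417, - 295 , - 293,-205, -44.12, - 390/19,592/9, 153,154,199, 364, 791, 832, 930.94]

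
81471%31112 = 19247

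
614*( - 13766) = -8452324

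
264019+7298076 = 7562095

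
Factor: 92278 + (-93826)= - 1548 = -2^2*3^2*43^1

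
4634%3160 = 1474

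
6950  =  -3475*(-2) 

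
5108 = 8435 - 3327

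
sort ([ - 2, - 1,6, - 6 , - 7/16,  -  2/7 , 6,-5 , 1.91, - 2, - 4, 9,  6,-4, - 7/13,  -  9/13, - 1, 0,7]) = [ - 6, - 5, -4, - 4, - 2, - 2, - 1, - 1, - 9/13, - 7/13,-7/16 , - 2/7, 0, 1.91, 6,  6,6,7, 9]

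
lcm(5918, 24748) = 272228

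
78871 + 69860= 148731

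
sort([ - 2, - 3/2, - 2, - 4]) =[ - 4, - 2, - 2, - 3/2]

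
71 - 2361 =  - 2290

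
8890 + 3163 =12053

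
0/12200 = 0 = 0.00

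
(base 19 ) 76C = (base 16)a5d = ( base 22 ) 5ad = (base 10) 2653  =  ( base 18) 837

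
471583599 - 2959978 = 468623621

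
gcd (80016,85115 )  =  1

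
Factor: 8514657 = 3^2 *269^1*3517^1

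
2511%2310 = 201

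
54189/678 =18063/226 =79.92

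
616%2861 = 616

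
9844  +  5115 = 14959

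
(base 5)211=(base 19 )2i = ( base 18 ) 32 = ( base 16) 38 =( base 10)56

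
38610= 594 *65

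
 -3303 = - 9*367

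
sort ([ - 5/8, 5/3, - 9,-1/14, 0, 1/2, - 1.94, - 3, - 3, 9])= [ - 9, - 3, - 3, - 1.94, - 5/8,-1/14, 0,1/2, 5/3,9]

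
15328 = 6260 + 9068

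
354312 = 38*9324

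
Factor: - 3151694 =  - 2^1*7^1*13^1*17317^1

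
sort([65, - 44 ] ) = [ - 44, 65 ] 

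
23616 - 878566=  - 854950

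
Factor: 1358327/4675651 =31^1 * 43^1*1019^1*1949^( - 1)*2399^ (-1) 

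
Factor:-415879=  - 415879^1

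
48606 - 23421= 25185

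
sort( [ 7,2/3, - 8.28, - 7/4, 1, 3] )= [ - 8.28, - 7/4 , 2/3, 1, 3, 7 ]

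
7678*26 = 199628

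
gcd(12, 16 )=4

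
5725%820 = 805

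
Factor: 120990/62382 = 5^1*109^1*281^( - 1) = 545/281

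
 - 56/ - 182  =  4/13 = 0.31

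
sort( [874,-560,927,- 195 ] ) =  [ - 560, - 195, 874, 927]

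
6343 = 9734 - 3391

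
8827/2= 4413+1/2 =4413.50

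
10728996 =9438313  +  1290683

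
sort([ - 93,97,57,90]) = [ - 93 , 57, 90,97]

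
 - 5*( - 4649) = 23245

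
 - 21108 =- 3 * 7036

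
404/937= 404/937 = 0.43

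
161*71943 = 11582823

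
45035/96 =45035/96 = 469.11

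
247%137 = 110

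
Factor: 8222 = 2^1*4111^1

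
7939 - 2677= 5262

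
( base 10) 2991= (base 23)5f1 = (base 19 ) 858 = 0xbaf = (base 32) 2TF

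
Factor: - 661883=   -  661883^1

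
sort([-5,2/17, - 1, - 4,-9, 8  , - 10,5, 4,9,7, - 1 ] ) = [  -  10,-9, - 5, -4, - 1, - 1,2/17,4,  5  ,  7,8, 9 ] 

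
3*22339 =67017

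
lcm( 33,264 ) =264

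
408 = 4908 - 4500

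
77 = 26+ 51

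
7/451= 7/451 =0.02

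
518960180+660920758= 1179880938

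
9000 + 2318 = 11318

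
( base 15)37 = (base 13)40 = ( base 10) 52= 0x34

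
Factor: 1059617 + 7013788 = 3^3*5^1*79^1*757^1= 8073405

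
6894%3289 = 316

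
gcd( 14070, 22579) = 67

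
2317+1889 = 4206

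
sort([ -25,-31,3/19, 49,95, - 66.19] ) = [ - 66.19,  -  31,-25,  3/19,49,95 ]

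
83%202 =83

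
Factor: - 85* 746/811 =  - 2^1*5^1*17^1*373^1*811^(-1) = - 63410/811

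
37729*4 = 150916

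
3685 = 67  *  55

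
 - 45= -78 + 33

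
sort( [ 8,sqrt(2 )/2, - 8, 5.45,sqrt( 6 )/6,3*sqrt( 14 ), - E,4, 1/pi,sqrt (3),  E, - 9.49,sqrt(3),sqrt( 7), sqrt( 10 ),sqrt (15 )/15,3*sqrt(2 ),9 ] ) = [-9.49,  -  8, - E,sqrt(15) /15,1/pi,sqrt( 6)/6, sqrt (2 ) /2, sqrt(  3 ),sqrt( 3 ),sqrt( 7 ),E,  sqrt(10 ),4, 3*sqrt(2 ),5.45,  8,9,3*sqrt( 14)]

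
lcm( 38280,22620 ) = 497640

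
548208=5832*94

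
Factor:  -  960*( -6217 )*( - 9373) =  - 2^6*3^1 * 5^1*7^1 * 13^1 * 103^1 * 6217^1=- 55941063360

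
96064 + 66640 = 162704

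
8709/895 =9  +  654/895=9.73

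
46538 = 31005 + 15533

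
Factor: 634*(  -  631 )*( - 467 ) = 186825218 =2^1*317^1*467^1*631^1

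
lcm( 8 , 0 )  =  0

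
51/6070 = 51/6070 = 0.01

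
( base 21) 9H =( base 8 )316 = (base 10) 206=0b11001110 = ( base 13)12B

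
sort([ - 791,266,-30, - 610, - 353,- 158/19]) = [-791, - 610, - 353,  -  30, - 158/19,266 ] 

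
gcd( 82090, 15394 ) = 2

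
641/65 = 641/65 = 9.86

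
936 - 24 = 912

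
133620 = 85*1572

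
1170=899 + 271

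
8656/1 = 8656 = 8656.00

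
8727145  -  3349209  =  5377936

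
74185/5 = 14837  =  14837.00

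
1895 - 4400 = -2505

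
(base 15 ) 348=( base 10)743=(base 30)ON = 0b1011100111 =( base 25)14i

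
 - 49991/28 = -1786 + 17/28 = - 1785.39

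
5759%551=249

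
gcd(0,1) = 1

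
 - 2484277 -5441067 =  - 7925344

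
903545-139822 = 763723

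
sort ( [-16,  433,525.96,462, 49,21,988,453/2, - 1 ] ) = [ - 16,  -  1,21,49,453/2,433,462,525.96,988 ]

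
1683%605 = 473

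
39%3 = 0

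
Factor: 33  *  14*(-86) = -2^2 * 3^1*7^1*11^1*43^1 = - 39732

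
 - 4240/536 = -8 + 6/67 = -  7.91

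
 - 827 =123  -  950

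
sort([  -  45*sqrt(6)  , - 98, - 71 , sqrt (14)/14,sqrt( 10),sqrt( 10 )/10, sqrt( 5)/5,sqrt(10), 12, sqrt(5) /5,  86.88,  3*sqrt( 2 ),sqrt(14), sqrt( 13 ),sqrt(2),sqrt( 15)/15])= [  -  45*sqrt( 6), - 98, - 71,  sqrt( 15) /15,sqrt(  14)/14,sqrt( 10) /10,sqrt ( 5)/5,sqrt( 5)/5,sqrt (2) , sqrt( 10), sqrt( 10), sqrt ( 13 ) , sqrt( 14),3*sqrt( 2 ), 12,86.88 ] 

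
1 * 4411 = 4411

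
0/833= 0 = 0.00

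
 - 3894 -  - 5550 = 1656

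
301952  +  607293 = 909245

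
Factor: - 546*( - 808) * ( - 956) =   -  421756608 = -2^6* 3^1*7^1*13^1*101^1 * 239^1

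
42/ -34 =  - 21/17 = -1.24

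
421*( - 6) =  - 2526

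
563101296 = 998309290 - 435207994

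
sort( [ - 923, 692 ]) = [ - 923,692 ] 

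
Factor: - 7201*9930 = -2^1 * 3^1*5^1*19^1*331^1*379^1 = -  71505930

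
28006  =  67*418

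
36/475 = 36/475 = 0.08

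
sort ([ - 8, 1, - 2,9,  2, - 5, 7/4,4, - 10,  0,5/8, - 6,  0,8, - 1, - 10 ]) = [ -10, - 10, - 8, - 6, - 5,  -  2,  -  1,0,0, 5/8, 1,7/4,2,4,8,  9]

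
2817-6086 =-3269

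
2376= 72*33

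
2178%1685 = 493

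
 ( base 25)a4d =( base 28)837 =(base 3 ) 22201200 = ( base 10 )6363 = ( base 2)1100011011011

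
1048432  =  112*9361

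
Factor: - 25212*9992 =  - 251918304=- 2^5 * 3^1*11^1*191^1*1249^1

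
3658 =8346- 4688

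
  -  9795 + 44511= 34716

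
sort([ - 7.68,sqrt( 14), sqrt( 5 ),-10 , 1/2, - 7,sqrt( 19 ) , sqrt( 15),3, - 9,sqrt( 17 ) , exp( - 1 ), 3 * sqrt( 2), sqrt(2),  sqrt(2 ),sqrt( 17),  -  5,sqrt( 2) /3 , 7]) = [ - 10,-9, - 7.68 , - 7 , - 5, exp( - 1 ) , sqrt (2 )/3,1/2 , sqrt( 2 ),sqrt(2), sqrt(5), 3,  sqrt(14),sqrt (15 ), sqrt( 17), sqrt(17), 3 * sqrt ( 2 ),  sqrt( 19),  7]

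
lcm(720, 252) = 5040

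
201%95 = 11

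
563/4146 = 563/4146 = 0.14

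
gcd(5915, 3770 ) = 65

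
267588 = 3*89196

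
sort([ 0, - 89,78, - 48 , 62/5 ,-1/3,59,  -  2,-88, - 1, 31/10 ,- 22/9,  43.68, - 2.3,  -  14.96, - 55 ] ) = [ - 89, - 88, - 55, - 48,  -  14.96, - 22/9, - 2.3, - 2, - 1,-1/3 , 0 , 31/10,62/5, 43.68,  59 , 78]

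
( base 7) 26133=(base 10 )6933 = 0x1B15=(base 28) 8NH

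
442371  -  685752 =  - 243381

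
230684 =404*571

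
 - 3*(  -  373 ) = 1119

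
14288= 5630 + 8658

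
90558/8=45279/4 = 11319.75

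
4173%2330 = 1843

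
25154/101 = 25154/101 = 249.05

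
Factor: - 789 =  - 3^1*263^1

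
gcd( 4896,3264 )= 1632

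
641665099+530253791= 1171918890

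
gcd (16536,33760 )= 8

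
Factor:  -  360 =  - 2^3*3^2 * 5^1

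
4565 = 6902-2337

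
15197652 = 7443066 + 7754586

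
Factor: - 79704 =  - 2^3*3^5*  41^1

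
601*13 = 7813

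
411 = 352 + 59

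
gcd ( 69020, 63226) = 2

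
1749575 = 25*69983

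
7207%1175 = 157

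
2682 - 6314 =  - 3632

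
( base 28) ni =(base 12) 472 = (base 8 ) 1226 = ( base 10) 662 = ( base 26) pc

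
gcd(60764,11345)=1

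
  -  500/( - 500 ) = 1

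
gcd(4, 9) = 1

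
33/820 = 33/820 = 0.04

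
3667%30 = 7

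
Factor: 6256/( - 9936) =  - 3^( - 3 )*17^1 = - 17/27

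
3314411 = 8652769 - 5338358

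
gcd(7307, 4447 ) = 1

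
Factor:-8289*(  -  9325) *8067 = 623538159975= 3^4*5^2*307^1*373^1 * 2689^1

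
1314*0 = 0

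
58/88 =29/44 = 0.66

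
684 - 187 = 497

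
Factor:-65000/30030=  - 500/231 = -2^2 * 3^(-1 )*5^3*7^( - 1) * 11^ (-1)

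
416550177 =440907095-24356918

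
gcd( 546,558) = 6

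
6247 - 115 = 6132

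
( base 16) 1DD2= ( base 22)FH0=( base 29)927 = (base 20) j1e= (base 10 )7634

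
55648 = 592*94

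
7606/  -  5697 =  - 7606/5697 =- 1.34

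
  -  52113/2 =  - 52113/2 = - 26056.50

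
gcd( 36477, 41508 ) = 9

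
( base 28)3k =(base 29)3H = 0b1101000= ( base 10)104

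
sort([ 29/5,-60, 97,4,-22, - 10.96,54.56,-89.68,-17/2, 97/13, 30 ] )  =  [ - 89.68, - 60,  -  22,- 10.96, - 17/2, 4,29/5,97/13,  30, 54.56, 97 ]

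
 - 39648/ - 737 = 53 + 587/737 = 53.80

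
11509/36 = 319 + 25/36 = 319.69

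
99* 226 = 22374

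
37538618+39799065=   77337683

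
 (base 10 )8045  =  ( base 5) 224140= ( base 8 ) 17555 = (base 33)7cq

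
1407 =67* 21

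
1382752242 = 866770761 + 515981481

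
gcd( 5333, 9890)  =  1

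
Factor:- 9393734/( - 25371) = 2^1*3^ ( - 2) * 7^1*673^1*997^1*2819^ ( - 1)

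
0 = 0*42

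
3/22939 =3/22939 = 0.00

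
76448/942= 81 + 73/471 = 81.15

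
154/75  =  2 + 4/75 = 2.05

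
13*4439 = 57707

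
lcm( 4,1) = 4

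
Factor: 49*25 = 1225=5^2*7^2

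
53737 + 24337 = 78074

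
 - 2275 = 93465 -95740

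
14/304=7/152 = 0.05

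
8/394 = 4/197= 0.02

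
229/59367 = 229/59367  =  0.00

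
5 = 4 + 1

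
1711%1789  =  1711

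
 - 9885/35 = - 1977/7 = - 282.43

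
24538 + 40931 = 65469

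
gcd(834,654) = 6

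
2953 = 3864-911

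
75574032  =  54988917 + 20585115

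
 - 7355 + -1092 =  - 8447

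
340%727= 340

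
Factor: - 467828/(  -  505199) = 2^2 * 29^1* 37^1*109^1*557^( - 1 )*907^( - 1)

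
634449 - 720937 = - 86488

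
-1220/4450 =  - 122/445 = - 0.27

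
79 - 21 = 58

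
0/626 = 0= 0.00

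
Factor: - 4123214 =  - 2^1*17^1*121271^1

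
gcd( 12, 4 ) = 4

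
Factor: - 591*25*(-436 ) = 6441900 = 2^2*3^1 * 5^2 * 109^1*197^1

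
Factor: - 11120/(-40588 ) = 2^2*5^1 * 73^( - 1 )=20/73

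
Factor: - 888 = -2^3*3^1*37^1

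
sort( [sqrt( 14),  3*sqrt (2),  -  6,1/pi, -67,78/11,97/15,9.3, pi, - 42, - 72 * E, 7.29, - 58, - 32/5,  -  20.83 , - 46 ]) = [  -  72*E, - 67, - 58, - 46,  -  42 ,  -  20.83,  -  32/5, - 6,1/pi,pi,sqrt (14 ), 3 * sqrt( 2),  97/15,78/11,7.29,9.3] 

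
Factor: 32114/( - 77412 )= - 16057/38706 = -2^( - 1)  *3^(-1)* 6451^( - 1 )*16057^1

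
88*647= 56936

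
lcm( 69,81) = 1863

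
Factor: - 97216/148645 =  - 448/685 = -2^6*5^( - 1 )*7^1*137^ (  -  1 ) 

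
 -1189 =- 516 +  - 673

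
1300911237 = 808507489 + 492403748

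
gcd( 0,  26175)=26175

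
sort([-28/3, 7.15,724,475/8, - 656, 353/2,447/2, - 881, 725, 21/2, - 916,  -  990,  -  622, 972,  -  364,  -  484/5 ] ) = [ - 990, - 916, - 881,  -  656, - 622, - 364, - 484/5, - 28/3, 7.15, 21/2,475/8, 353/2,447/2, 724, 725,972 ] 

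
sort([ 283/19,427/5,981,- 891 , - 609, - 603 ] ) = [- 891,  -  609 , -603, 283/19,427/5,981]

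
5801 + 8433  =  14234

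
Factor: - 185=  - 5^1*37^1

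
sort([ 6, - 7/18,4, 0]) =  [ - 7/18, 0,4 , 6]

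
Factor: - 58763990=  - 2^1*5^1*5876399^1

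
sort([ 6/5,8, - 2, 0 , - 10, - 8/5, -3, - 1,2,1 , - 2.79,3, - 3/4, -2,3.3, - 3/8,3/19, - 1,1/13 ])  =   [ - 10, - 3, - 2.79, - 2, - 2, - 8/5, - 1, - 1, - 3/4, - 3/8,0, 1/13,3/19, 1, 6/5,2, 3,3.3,8]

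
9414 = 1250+8164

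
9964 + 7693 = 17657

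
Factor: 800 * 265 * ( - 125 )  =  - 26500000 = - 2^5*5^6*53^1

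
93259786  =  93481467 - 221681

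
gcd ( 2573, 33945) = 31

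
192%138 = 54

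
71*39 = 2769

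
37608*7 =263256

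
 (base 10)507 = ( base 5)4012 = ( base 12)363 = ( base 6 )2203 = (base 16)1fb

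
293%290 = 3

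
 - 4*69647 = - 278588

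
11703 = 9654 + 2049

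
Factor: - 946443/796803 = - 7^ ( - 1)*19^( - 1) * 1997^( - 1)*315481^1 = - 315481/265601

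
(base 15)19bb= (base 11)420A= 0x15C8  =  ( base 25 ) 8n1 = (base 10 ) 5576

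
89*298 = 26522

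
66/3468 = 11/578 =0.02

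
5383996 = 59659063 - 54275067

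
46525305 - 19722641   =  26802664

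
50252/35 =1435  +  27/35 =1435.77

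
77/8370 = 77/8370 = 0.01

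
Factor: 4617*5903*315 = 3^7*5^1*7^1 * 19^1*5903^1 = 8585057565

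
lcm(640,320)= 640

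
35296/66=17648/33 = 534.79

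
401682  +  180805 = 582487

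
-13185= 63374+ - 76559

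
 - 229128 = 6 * (  -  38188 )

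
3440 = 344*10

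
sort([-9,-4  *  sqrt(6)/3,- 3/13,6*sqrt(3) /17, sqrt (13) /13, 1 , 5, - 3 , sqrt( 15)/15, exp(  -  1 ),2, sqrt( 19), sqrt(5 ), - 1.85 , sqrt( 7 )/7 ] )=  [- 9, - 4*sqrt(6)/3,  -  3, - 1.85, - 3/13, sqrt( 15) /15, sqrt(13 ) /13,exp(  -  1 ),sqrt(7) /7,6 *sqrt( 3) /17, 1, 2, sqrt( 5 ), sqrt(19),5 ]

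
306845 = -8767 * (-35 ) 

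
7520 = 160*47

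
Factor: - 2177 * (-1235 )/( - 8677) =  - 2688595/8677 =- 5^1*7^1* 13^1*19^1*311^1*8677^(  -  1)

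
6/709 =6/709 = 0.01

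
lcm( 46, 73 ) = 3358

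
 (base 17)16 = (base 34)n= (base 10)23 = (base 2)10111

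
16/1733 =16/1733 = 0.01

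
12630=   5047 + 7583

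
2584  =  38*68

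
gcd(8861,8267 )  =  1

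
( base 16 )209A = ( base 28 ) ai2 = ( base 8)20232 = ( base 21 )IJ9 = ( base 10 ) 8346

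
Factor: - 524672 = -2^7 * 4099^1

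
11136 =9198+1938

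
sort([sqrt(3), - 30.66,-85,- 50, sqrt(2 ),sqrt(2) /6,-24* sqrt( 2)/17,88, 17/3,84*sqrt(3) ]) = [-85, - 50, - 30.66, - 24 * sqrt (2)/17,sqrt( 2)/6 , sqrt(2),sqrt( 3) , 17/3,88,84*  sqrt(3 )]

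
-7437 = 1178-8615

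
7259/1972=3 + 79/116 = 3.68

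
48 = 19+29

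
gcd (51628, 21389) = 1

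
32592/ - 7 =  - 4656 + 0/1= - 4656.00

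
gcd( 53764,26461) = 1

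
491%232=27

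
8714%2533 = 1115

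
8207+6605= 14812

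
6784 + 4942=11726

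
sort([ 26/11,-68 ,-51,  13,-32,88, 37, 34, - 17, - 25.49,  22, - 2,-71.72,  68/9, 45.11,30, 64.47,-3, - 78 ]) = [-78, - 71.72, - 68 , -51, - 32, - 25.49,  -  17, - 3, - 2,26/11 , 68/9,  13, 22,30,34,  37 , 45.11,64.47,88 ]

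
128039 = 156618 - 28579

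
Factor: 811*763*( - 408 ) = - 252467544 = - 2^3*3^1 * 7^1*17^1*109^1 * 811^1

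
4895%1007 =867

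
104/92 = 26/23  =  1.13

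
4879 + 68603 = 73482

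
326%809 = 326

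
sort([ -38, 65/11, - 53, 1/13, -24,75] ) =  [ - 53, - 38, - 24,1/13, 65/11,75]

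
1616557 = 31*52147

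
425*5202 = 2210850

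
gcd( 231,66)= 33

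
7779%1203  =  561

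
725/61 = 725/61  =  11.89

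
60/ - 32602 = - 30/16301 = - 0.00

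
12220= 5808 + 6412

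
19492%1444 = 720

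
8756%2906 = 38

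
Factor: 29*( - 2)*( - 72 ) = 2^4*3^2*29^1= 4176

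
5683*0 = 0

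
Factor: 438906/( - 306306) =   -  3^( - 1 )* 7^(-1 ) * 11^( - 1)*331^1 = - 331/231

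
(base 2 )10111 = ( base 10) 23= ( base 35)n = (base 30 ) n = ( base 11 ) 21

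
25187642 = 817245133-792057491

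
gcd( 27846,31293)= 9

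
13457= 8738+4719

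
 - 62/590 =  - 1  +  264/295= - 0.11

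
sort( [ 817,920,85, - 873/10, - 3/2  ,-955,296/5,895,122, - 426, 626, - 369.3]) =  [-955, - 426, - 369.3,-873/10, - 3/2, 296/5  ,  85 , 122, 626,  817,895,920 ]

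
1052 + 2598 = 3650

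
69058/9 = 69058/9 =7673.11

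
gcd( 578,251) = 1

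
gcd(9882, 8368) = 2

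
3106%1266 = 574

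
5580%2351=878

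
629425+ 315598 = 945023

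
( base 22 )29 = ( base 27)1q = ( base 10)53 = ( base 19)2F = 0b110101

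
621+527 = 1148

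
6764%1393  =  1192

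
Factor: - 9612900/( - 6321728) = 2^( - 4 )*3^2*5^2* 7^( - 1) * 11^1*103^( - 1)*137^(-1) *971^1 = 2403225/1580432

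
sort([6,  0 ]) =[0,6 ] 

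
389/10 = 38+9/10   =  38.90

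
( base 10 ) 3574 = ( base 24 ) 64M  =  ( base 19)9h2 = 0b110111110110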